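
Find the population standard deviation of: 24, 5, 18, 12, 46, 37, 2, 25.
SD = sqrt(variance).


Mean = 21.1250
Variance = 201.6094
SD = sqrt(201.6094) = 14.1989

SD = 14.1989


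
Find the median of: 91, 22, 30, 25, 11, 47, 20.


Sorted: 11, 20, 22, 25, 30, 47, 91
n = 7 (odd)
Middle value = 25

Median = 25


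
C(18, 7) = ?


C(18,7) = 18!/(7! × 11!)
= 6402373705728000/(5040 × 39916800)
= 31824

C(18,7) = 31824


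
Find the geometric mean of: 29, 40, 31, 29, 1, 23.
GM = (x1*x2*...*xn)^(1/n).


Product = 29 × 40 × 31 × 29 × 1 × 23 = 23985320
GM = 23985320^(1/6) = 16.9821

GM = 16.9821


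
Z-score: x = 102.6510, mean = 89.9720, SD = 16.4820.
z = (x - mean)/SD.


z = (102.6510 - 89.9720)/16.4820
= 12.6790/16.4820
= 0.7693

z = 0.7693


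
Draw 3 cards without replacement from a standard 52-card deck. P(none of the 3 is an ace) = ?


P(no aces) = (48/52) × (47/51) × (46/50)
= 0.7826

P = 0.7826


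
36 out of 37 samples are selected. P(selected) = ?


P = 36/37 = 0.9730

P = 0.9730


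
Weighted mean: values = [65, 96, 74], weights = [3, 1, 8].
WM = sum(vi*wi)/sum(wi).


Numerator = 65*3 + 96*1 + 74*8 = 883
Denominator = 3 + 1 + 8 = 12
WM = 883/12 = 73.5833

WM = 73.5833


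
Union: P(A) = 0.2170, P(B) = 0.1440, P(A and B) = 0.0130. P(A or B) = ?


P(A∪B) = 0.2170 + 0.1440 - 0.0130
= 0.3610 - 0.0130
= 0.3480

P(A∪B) = 0.3480


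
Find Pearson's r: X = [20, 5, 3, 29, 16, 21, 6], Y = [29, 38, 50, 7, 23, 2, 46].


Mean X = 14.2857, Mean Y = 27.8571
SD X = 9.098105, SD Y = 17.116647
Cov = -139.530612
r = -139.530612/(9.098105*17.116647) = -0.8960

r = -0.8960


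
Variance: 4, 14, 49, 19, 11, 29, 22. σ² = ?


Mean = 21.1429
Squared deviations: 293.8776, 51.0204, 776.0204, 4.5918, 102.8776, 61.7347, 0.7347
Sum = 1290.8571
Variance = 1290.8571/7 = 184.4082

Variance = 184.4082


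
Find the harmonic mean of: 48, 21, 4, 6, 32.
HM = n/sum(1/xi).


Sum of reciprocals = 1/48 + 1/21 + 1/4 + 1/6 + 1/32 = 0.516369
HM = 5/0.516369 = 9.6830

HM = 9.6830


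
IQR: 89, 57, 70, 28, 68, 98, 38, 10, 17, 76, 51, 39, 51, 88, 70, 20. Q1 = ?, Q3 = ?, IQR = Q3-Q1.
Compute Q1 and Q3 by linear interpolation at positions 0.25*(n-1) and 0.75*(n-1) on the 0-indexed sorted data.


Sorted: 10, 17, 20, 28, 38, 39, 51, 51, 57, 68, 70, 70, 76, 88, 89, 98
Q1 (25th %ile) = 35.5000
Q3 (75th %ile) = 71.5000
IQR = 71.5000 - 35.5000 = 36.0000

IQR = 36.0000


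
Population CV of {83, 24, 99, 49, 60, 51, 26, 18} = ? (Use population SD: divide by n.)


Mean = 51.2500
SD = 27.0543
CV = (27.0543/51.2500)*100 = 52.7890%

CV = 52.7890%


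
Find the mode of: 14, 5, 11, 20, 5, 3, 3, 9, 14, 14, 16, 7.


Frequencies: 3:2, 5:2, 7:1, 9:1, 11:1, 14:3, 16:1, 20:1
Max frequency = 3
Mode = 14

Mode = 14


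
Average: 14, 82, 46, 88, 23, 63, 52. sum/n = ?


Sum = 14 + 82 + 46 + 88 + 23 + 63 + 52 = 368
n = 7
Mean = 368/7 = 52.5714

Mean = 52.5714


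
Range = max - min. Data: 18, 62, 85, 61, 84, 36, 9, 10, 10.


Max = 85, Min = 9
Range = 85 - 9 = 76

Range = 76


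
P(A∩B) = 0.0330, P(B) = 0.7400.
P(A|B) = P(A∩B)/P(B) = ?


P(A|B) = 0.0330/0.7400 = 0.0446

P(A|B) = 0.0446


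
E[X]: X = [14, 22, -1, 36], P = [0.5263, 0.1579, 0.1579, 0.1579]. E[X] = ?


E[X] = 14*0.5263 + 22*0.1579 - 1*0.1579 + 36*0.1579
= 7.3682 + 3.4738 - 0.1579 + 5.6844
= 16.3685

E[X] = 16.3685


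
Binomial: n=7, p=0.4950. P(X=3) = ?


C(7,3) = 35
p^3 = 0.121287
(1-p)^4 = 0.065038
P = 35 * 0.121287 * 0.065038 = 0.2761

P(X=3) = 0.2761


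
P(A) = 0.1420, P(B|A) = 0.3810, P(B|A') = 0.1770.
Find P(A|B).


P(B) = P(B|A)*P(A) + P(B|A')*P(A')
= 0.3810*0.1420 + 0.1770*0.8580
= 0.054102 + 0.151866 = 0.205968
P(A|B) = 0.054102/0.205968 = 0.2627

P(A|B) = 0.2627


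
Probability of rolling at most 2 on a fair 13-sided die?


Favorable outcomes (roll ≤ 2): 2
Total outcomes = 13
P = 2/13 = 0.1538

P = 0.1538


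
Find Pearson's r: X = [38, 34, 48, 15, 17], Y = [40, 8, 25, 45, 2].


Mean X = 30.4000, Mean Y = 24.0000
SD X = 12.626955, SD Y = 16.958774
Cov = 10.600000
r = 10.600000/(12.626955*16.958774) = 0.0495

r = 0.0495


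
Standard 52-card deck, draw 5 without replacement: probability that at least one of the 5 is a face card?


P(at least one) = 1 - P(none)
P(none) = (40/52) × (39/51) × (38/50) × (37/49) × (36/48) = 0.253181
P(at least one) = 1 - 0.253181 = 0.7468

P = 0.7468


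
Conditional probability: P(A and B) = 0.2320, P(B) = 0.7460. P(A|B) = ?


P(A|B) = 0.2320/0.7460 = 0.3110

P(A|B) = 0.3110


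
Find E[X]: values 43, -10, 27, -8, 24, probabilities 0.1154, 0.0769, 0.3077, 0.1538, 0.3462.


E[X] = 43*0.1154 - 10*0.0769 + 27*0.3077 - 8*0.1538 + 24*0.3462
= 4.9622 - 0.7690 + 8.3079 - 1.2304 + 8.3088
= 19.5795

E[X] = 19.5795


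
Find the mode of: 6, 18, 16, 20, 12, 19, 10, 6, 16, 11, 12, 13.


Frequencies: 6:2, 10:1, 11:1, 12:2, 13:1, 16:2, 18:1, 19:1, 20:1
Max frequency = 2
Mode = 6, 12, 16

Mode = 6, 12, 16


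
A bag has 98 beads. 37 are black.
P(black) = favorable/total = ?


P = 37/98 = 0.3776

P = 0.3776


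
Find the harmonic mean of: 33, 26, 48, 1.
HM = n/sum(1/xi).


Sum of reciprocals = 1/33 + 1/26 + 1/48 + 1/1 = 1.089598
HM = 4/1.089598 = 3.6711

HM = 3.6711


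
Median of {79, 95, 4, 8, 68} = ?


Sorted: 4, 8, 68, 79, 95
n = 5 (odd)
Middle value = 68

Median = 68


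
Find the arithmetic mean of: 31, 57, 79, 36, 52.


Sum = 31 + 57 + 79 + 36 + 52 = 255
n = 5
Mean = 255/5 = 51.0000

Mean = 51.0000


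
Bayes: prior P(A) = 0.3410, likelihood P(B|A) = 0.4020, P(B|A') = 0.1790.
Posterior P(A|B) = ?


P(B) = P(B|A)*P(A) + P(B|A')*P(A')
= 0.4020*0.3410 + 0.1790*0.6590
= 0.137082 + 0.117961 = 0.255043
P(A|B) = 0.137082/0.255043 = 0.5375

P(A|B) = 0.5375


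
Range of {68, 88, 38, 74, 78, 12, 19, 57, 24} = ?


Max = 88, Min = 12
Range = 88 - 12 = 76

Range = 76


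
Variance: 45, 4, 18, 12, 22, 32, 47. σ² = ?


Mean = 25.7143
Squared deviations: 371.9388, 471.5102, 59.5102, 188.0816, 13.7959, 39.5102, 453.0816
Sum = 1597.4286
Variance = 1597.4286/7 = 228.2041

Variance = 228.2041


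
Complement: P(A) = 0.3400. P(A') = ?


P(not A) = 1 - 0.3400 = 0.6600

P(not A) = 0.6600


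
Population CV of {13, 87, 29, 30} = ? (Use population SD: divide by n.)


Mean = 39.7500
SD = 28.1014
CV = (28.1014/39.7500)*100 = 70.6953%

CV = 70.6953%


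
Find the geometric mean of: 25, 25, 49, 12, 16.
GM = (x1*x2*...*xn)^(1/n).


Product = 25 × 25 × 49 × 12 × 16 = 5880000
GM = 5880000^(1/5) = 22.5879

GM = 22.5879


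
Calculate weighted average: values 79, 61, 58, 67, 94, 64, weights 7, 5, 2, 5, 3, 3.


Numerator = 79*7 + 61*5 + 58*2 + 67*5 + 94*3 + 64*3 = 1783
Denominator = 7 + 5 + 2 + 5 + 3 + 3 = 25
WM = 1783/25 = 71.3200

WM = 71.3200


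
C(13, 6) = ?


C(13,6) = 13!/(6! × 7!)
= 6227020800/(720 × 5040)
= 1716

C(13,6) = 1716


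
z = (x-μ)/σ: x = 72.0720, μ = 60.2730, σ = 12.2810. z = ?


z = (72.0720 - 60.2730)/12.2810
= 11.7990/12.2810
= 0.9608

z = 0.9608


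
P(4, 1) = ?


P(4,1) = 4!/3!
= 24/6
= 4

P(4,1) = 4


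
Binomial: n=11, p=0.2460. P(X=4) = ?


C(11,4) = 330
p^4 = 0.003662
(1-p)^7 = 0.138548
P = 330 * 0.003662 * 0.138548 = 0.1674

P(X=4) = 0.1674


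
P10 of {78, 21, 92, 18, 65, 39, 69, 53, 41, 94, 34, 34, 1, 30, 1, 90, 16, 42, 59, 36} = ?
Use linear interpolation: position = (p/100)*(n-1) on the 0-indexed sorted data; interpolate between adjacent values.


Sorted: 1, 1, 16, 18, 21, 30, 34, 34, 36, 39, 41, 42, 53, 59, 65, 69, 78, 90, 92, 94
n = 20
Index = 10/100 * 19 = 1.9000
Lower = data[1] = 1, Upper = data[2] = 16
P10 = 1 + 0.9000*(15) = 14.5000

P10 = 14.5000


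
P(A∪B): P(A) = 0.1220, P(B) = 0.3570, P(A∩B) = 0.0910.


P(A∪B) = 0.1220 + 0.3570 - 0.0910
= 0.4790 - 0.0910
= 0.3880

P(A∪B) = 0.3880


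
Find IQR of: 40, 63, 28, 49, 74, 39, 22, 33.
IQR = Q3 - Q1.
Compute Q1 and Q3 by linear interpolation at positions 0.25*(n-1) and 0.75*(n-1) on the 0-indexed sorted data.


Sorted: 22, 28, 33, 39, 40, 49, 63, 74
Q1 (25th %ile) = 31.7500
Q3 (75th %ile) = 52.5000
IQR = 52.5000 - 31.7500 = 20.7500

IQR = 20.7500


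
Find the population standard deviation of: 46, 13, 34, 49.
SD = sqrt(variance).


Mean = 35.5000
Variance = 200.2500
SD = sqrt(200.2500) = 14.1510

SD = 14.1510


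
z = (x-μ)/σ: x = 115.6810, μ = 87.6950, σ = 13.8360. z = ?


z = (115.6810 - 87.6950)/13.8360
= 27.9860/13.8360
= 2.0227

z = 2.0227


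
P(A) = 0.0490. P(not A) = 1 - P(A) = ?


P(not A) = 1 - 0.0490 = 0.9510

P(not A) = 0.9510


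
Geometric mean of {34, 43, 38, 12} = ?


Product = 34 × 43 × 38 × 12 = 666672
GM = 666672^(1/4) = 28.5745

GM = 28.5745


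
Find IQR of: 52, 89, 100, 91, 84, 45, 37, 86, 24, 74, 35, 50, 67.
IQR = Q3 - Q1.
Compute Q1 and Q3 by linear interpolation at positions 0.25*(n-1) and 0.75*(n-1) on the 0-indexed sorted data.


Sorted: 24, 35, 37, 45, 50, 52, 67, 74, 84, 86, 89, 91, 100
Q1 (25th %ile) = 45.0000
Q3 (75th %ile) = 86.0000
IQR = 86.0000 - 45.0000 = 41.0000

IQR = 41.0000


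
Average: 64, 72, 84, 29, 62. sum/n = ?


Sum = 64 + 72 + 84 + 29 + 62 = 311
n = 5
Mean = 311/5 = 62.2000

Mean = 62.2000


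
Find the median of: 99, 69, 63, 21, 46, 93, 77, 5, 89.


Sorted: 5, 21, 46, 63, 69, 77, 89, 93, 99
n = 9 (odd)
Middle value = 69

Median = 69


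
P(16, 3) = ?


P(16,3) = 16!/13!
= 20922789888000/6227020800
= 3360

P(16,3) = 3360


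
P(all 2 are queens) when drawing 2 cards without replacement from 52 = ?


P(all queens) = (4/52) × (3/51)
= 0.0045

P = 0.0045


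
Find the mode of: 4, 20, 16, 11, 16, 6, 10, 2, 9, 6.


Frequencies: 2:1, 4:1, 6:2, 9:1, 10:1, 11:1, 16:2, 20:1
Max frequency = 2
Mode = 6, 16

Mode = 6, 16


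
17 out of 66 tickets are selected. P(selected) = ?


P = 17/66 = 0.2576

P = 0.2576


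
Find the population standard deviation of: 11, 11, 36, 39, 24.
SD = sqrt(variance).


Mean = 24.2000
Variance = 141.3600
SD = sqrt(141.3600) = 11.8895

SD = 11.8895


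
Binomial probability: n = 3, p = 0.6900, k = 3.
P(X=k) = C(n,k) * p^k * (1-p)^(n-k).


C(3,3) = 1
p^3 = 0.328509
(1-p)^0 = 1.000000
P = 1 * 0.328509 * 1.000000 = 0.3285

P(X=3) = 0.3285


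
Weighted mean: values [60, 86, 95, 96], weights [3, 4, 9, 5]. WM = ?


Numerator = 60*3 + 86*4 + 95*9 + 96*5 = 1859
Denominator = 3 + 4 + 9 + 5 = 21
WM = 1859/21 = 88.5238

WM = 88.5238


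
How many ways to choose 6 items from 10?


C(10,6) = 10!/(6! × 4!)
= 3628800/(720 × 24)
= 210

C(10,6) = 210


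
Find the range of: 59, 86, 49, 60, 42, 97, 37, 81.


Max = 97, Min = 37
Range = 97 - 37 = 60

Range = 60


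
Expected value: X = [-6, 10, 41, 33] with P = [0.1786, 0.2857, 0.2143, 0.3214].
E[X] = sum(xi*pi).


E[X] = -6*0.1786 + 10*0.2857 + 41*0.2143 + 33*0.3214
= -1.0716 + 2.8570 + 8.7863 + 10.6062
= 21.1779

E[X] = 21.1779


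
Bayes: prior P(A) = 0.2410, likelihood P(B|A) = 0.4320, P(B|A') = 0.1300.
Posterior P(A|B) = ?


P(B) = P(B|A)*P(A) + P(B|A')*P(A')
= 0.4320*0.2410 + 0.1300*0.7590
= 0.104112 + 0.098670 = 0.202782
P(A|B) = 0.104112/0.202782 = 0.5134

P(A|B) = 0.5134


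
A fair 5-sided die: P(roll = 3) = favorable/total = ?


Favorable outcomes (roll = 3): 1
Total outcomes = 5
P = 1/5 = 0.2000

P = 0.2000


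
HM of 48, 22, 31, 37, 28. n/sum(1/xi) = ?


Sum of reciprocals = 1/48 + 1/22 + 1/31 + 1/37 + 1/28 = 0.161287
HM = 5/0.161287 = 31.0006

HM = 31.0006


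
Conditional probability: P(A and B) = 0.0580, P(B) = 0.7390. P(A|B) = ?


P(A|B) = 0.0580/0.7390 = 0.0785

P(A|B) = 0.0785


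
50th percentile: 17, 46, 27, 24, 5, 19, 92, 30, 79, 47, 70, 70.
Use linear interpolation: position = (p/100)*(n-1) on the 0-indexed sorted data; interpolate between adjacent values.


Sorted: 5, 17, 19, 24, 27, 30, 46, 47, 70, 70, 79, 92
n = 12
Index = 50/100 * 11 = 5.5000
Lower = data[5] = 30, Upper = data[6] = 46
P50 = 30 + 0.5000*(16) = 38.0000

P50 = 38.0000


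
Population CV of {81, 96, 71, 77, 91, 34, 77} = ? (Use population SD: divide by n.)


Mean = 75.2857
SD = 18.6602
CV = (18.6602/75.2857)*100 = 24.7859%

CV = 24.7859%


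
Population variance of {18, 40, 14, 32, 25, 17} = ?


Mean = 24.3333
Squared deviations: 40.1111, 245.4444, 106.7778, 58.7778, 0.4444, 53.7778
Sum = 505.3333
Variance = 505.3333/6 = 84.2222

Variance = 84.2222


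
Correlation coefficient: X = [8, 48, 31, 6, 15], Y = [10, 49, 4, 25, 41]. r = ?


Mean X = 21.6000, Mean Y = 25.8000
SD X = 15.856860, SD Y = 17.290460
Cov = 106.920000
r = 106.920000/(15.856860*17.290460) = 0.3900

r = 0.3900


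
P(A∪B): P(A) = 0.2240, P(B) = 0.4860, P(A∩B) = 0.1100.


P(A∪B) = 0.2240 + 0.4860 - 0.1100
= 0.7100 - 0.1100
= 0.6000

P(A∪B) = 0.6000


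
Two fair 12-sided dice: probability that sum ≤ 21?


Total outcomes = 12×12 = 144
Favorable (sum ≤ 21): 138
P = 138/144 = 0.9583

P = 0.9583


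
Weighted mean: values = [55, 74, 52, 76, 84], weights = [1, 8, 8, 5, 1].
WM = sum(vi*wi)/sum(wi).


Numerator = 55*1 + 74*8 + 52*8 + 76*5 + 84*1 = 1527
Denominator = 1 + 8 + 8 + 5 + 1 = 23
WM = 1527/23 = 66.3913

WM = 66.3913


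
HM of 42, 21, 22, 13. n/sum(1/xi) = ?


Sum of reciprocals = 1/42 + 1/21 + 1/22 + 1/13 = 0.193806
HM = 4/0.193806 = 20.6392

HM = 20.6392


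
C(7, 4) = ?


C(7,4) = 7!/(4! × 3!)
= 5040/(24 × 6)
= 35

C(7,4) = 35


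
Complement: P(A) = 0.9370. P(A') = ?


P(not A) = 1 - 0.9370 = 0.0630

P(not A) = 0.0630


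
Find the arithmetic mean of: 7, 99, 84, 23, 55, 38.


Sum = 7 + 99 + 84 + 23 + 55 + 38 = 306
n = 6
Mean = 306/6 = 51.0000

Mean = 51.0000


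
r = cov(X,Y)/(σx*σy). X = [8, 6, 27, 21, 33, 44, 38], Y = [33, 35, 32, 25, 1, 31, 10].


Mean X = 25.2857, Mean Y = 23.8571
SD X = 13.434649, SD Y = 12.194010
Cov = -83.244898
r = -83.244898/(13.434649*12.194010) = -0.5081

r = -0.5081


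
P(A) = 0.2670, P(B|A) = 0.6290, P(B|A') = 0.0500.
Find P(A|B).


P(B) = P(B|A)*P(A) + P(B|A')*P(A')
= 0.6290*0.2670 + 0.0500*0.7330
= 0.167943 + 0.036650 = 0.204593
P(A|B) = 0.167943/0.204593 = 0.8209

P(A|B) = 0.8209


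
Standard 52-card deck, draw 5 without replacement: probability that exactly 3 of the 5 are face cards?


Hypergeometric: P(X=3) = C(12,3)·C(40,2) / C(52,5)
= 220 × 780 / 2598960
= 171600/2598960 = 0.0660

P = 0.0660


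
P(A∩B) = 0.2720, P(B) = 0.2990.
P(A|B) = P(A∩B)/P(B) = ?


P(A|B) = 0.2720/0.2990 = 0.9097

P(A|B) = 0.9097


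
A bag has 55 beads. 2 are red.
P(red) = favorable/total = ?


P = 2/55 = 0.0364

P = 0.0364


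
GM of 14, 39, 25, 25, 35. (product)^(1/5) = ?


Product = 14 × 39 × 25 × 25 × 35 = 11943750
GM = 11943750^(1/5) = 26.0272

GM = 26.0272


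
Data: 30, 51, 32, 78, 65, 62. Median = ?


Sorted: 30, 32, 51, 62, 65, 78
n = 6 (even)
Middle values: 51 and 62
Median = (51+62)/2 = 56.5000

Median = 56.5000


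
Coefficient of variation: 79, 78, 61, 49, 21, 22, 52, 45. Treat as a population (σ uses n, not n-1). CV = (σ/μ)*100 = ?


Mean = 50.8750
SD = 20.6000
CV = (20.6000/50.8750)*100 = 40.4914%

CV = 40.4914%


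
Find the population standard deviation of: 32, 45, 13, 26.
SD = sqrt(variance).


Mean = 29.0000
Variance = 132.5000
SD = sqrt(132.5000) = 11.5109

SD = 11.5109


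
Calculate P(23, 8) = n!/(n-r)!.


P(23,8) = 23!/15!
= 25852016738884976640000/1307674368000
= 19769460480

P(23,8) = 19769460480


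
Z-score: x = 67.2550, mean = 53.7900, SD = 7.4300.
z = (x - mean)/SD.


z = (67.2550 - 53.7900)/7.4300
= 13.4650/7.4300
= 1.8122

z = 1.8122


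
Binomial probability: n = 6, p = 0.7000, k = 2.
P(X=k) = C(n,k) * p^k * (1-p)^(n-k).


C(6,2) = 15
p^2 = 0.490000
(1-p)^4 = 0.008100
P = 15 * 0.490000 * 0.008100 = 0.0595

P(X=2) = 0.0595


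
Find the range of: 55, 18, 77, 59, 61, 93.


Max = 93, Min = 18
Range = 93 - 18 = 75

Range = 75


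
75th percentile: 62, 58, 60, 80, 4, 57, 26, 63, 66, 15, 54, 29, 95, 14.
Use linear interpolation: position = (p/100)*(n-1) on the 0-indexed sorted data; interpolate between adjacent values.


Sorted: 4, 14, 15, 26, 29, 54, 57, 58, 60, 62, 63, 66, 80, 95
n = 14
Index = 75/100 * 13 = 9.7500
Lower = data[9] = 62, Upper = data[10] = 63
P75 = 62 + 0.7500*(1) = 62.7500

P75 = 62.7500


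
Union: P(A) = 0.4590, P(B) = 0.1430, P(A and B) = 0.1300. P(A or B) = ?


P(A∪B) = 0.4590 + 0.1430 - 0.1300
= 0.6020 - 0.1300
= 0.4720

P(A∪B) = 0.4720


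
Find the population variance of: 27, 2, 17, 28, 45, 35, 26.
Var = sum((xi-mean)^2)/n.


Mean = 25.7143
Squared deviations: 1.6531, 562.3673, 75.9388, 5.2245, 371.9388, 86.2245, 0.0816
Sum = 1103.4286
Variance = 1103.4286/7 = 157.6327

Variance = 157.6327


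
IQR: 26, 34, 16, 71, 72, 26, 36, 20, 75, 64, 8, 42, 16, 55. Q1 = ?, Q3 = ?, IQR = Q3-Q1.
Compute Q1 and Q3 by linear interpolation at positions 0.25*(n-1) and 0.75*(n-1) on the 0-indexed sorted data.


Sorted: 8, 16, 16, 20, 26, 26, 34, 36, 42, 55, 64, 71, 72, 75
Q1 (25th %ile) = 21.5000
Q3 (75th %ile) = 61.7500
IQR = 61.7500 - 21.5000 = 40.2500

IQR = 40.2500


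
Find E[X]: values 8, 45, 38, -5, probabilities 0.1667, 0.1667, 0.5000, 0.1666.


E[X] = 8*0.1667 + 45*0.1667 + 38*0.5000 - 5*0.1666
= 1.3336 + 7.5015 + 19.0000 - 0.8330
= 27.0021

E[X] = 27.0021


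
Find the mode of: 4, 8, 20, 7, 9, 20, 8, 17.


Frequencies: 4:1, 7:1, 8:2, 9:1, 17:1, 20:2
Max frequency = 2
Mode = 8, 20

Mode = 8, 20


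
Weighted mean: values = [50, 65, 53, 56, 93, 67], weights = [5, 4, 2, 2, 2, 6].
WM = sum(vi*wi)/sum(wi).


Numerator = 50*5 + 65*4 + 53*2 + 56*2 + 93*2 + 67*6 = 1316
Denominator = 5 + 4 + 2 + 2 + 2 + 6 = 21
WM = 1316/21 = 62.6667

WM = 62.6667


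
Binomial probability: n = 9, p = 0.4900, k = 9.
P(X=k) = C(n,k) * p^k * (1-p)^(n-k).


C(9,9) = 1
p^9 = 0.001628
(1-p)^0 = 1.000000
P = 1 * 0.001628 * 1.000000 = 0.0016

P(X=9) = 0.0016


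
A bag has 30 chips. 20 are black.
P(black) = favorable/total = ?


P = 20/30 = 0.6667

P = 0.6667


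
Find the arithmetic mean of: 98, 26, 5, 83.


Sum = 98 + 26 + 5 + 83 = 212
n = 4
Mean = 212/4 = 53.0000

Mean = 53.0000


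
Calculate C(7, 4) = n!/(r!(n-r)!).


C(7,4) = 7!/(4! × 3!)
= 5040/(24 × 6)
= 35

C(7,4) = 35


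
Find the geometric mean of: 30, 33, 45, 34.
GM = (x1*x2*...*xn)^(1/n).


Product = 30 × 33 × 45 × 34 = 1514700
GM = 1514700^(1/4) = 35.0818

GM = 35.0818


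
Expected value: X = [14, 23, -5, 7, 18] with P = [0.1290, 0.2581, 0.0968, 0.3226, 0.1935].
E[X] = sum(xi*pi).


E[X] = 14*0.1290 + 23*0.2581 - 5*0.0968 + 7*0.3226 + 18*0.1935
= 1.8060 + 5.9363 - 0.4840 + 2.2582 + 3.4830
= 12.9995

E[X] = 12.9995


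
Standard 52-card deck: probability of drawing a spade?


13 spades in 52 cards
P = 13/52 = 0.2500

P = 0.2500


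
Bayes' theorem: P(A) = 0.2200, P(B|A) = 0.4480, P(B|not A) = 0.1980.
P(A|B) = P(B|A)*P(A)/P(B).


P(B) = P(B|A)*P(A) + P(B|A')*P(A')
= 0.4480*0.2200 + 0.1980*0.7800
= 0.098560 + 0.154440 = 0.253000
P(A|B) = 0.098560/0.253000 = 0.3896

P(A|B) = 0.3896


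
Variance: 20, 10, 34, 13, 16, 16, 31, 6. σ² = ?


Mean = 18.2500
Squared deviations: 3.0625, 68.0625, 248.0625, 27.5625, 5.0625, 5.0625, 162.5625, 150.0625
Sum = 669.5000
Variance = 669.5000/8 = 83.6875

Variance = 83.6875


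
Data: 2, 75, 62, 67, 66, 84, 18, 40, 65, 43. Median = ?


Sorted: 2, 18, 40, 43, 62, 65, 66, 67, 75, 84
n = 10 (even)
Middle values: 62 and 65
Median = (62+65)/2 = 63.5000

Median = 63.5000


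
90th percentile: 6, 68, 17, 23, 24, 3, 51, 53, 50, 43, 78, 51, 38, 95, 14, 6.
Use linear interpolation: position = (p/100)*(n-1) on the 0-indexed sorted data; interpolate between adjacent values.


Sorted: 3, 6, 6, 14, 17, 23, 24, 38, 43, 50, 51, 51, 53, 68, 78, 95
n = 16
Index = 90/100 * 15 = 13.5000
Lower = data[13] = 68, Upper = data[14] = 78
P90 = 68 + 0.5000*(10) = 73.0000

P90 = 73.0000


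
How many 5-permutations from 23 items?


P(23,5) = 23!/18!
= 25852016738884976640000/6402373705728000
= 4037880

P(23,5) = 4037880


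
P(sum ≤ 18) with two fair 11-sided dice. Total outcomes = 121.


Total outcomes = 11×11 = 121
Favorable (sum ≤ 18): 111
P = 111/121 = 0.9174

P = 0.9174


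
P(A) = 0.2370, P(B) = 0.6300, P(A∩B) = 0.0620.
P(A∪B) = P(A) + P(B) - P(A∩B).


P(A∪B) = 0.2370 + 0.6300 - 0.0620
= 0.8670 - 0.0620
= 0.8050

P(A∪B) = 0.8050


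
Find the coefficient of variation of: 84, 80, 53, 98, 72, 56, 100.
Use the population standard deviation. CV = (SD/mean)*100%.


Mean = 77.5714
SD = 17.1868
CV = (17.1868/77.5714)*100 = 22.1562%

CV = 22.1562%


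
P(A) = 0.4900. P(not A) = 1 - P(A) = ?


P(not A) = 1 - 0.4900 = 0.5100

P(not A) = 0.5100


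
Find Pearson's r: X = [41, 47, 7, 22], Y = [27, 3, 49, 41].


Mean X = 29.2500, Mean Y = 30.0000
SD X = 15.817316, SD Y = 17.464249
Cov = -254.250000
r = -254.250000/(15.817316*17.464249) = -0.9204

r = -0.9204


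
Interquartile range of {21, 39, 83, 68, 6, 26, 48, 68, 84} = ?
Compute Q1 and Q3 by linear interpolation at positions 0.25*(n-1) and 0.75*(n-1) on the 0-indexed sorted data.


Sorted: 6, 21, 26, 39, 48, 68, 68, 83, 84
Q1 (25th %ile) = 26.0000
Q3 (75th %ile) = 68.0000
IQR = 68.0000 - 26.0000 = 42.0000

IQR = 42.0000


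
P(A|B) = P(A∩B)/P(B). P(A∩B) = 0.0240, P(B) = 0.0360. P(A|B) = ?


P(A|B) = 0.0240/0.0360 = 0.6667

P(A|B) = 0.6667


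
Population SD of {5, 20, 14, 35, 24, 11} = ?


Mean = 18.1667
Variance = 93.8056
SD = sqrt(93.8056) = 9.6853

SD = 9.6853


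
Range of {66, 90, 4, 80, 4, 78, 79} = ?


Max = 90, Min = 4
Range = 90 - 4 = 86

Range = 86


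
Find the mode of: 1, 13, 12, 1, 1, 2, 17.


Frequencies: 1:3, 2:1, 12:1, 13:1, 17:1
Max frequency = 3
Mode = 1

Mode = 1


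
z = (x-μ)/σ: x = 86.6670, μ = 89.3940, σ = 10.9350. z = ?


z = (86.6670 - 89.3940)/10.9350
= -2.7270/10.9350
= -0.2494

z = -0.2494


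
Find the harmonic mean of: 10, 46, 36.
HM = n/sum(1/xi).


Sum of reciprocals = 1/10 + 1/46 + 1/36 = 0.149517
HM = 3/0.149517 = 20.0646

HM = 20.0646


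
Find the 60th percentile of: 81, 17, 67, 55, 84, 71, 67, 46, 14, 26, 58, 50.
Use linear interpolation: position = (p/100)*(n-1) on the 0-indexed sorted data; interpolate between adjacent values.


Sorted: 14, 17, 26, 46, 50, 55, 58, 67, 67, 71, 81, 84
n = 12
Index = 60/100 * 11 = 6.6000
Lower = data[6] = 58, Upper = data[7] = 67
P60 = 58 + 0.6000*(9) = 63.4000

P60 = 63.4000


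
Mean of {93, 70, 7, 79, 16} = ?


Sum = 93 + 70 + 7 + 79 + 16 = 265
n = 5
Mean = 265/5 = 53.0000

Mean = 53.0000


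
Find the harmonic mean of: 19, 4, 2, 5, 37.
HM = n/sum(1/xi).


Sum of reciprocals = 1/19 + 1/4 + 1/2 + 1/5 + 1/37 = 1.029659
HM = 5/1.029659 = 4.8560

HM = 4.8560


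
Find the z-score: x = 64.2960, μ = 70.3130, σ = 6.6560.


z = (64.2960 - 70.3130)/6.6560
= -6.0170/6.6560
= -0.9040

z = -0.9040


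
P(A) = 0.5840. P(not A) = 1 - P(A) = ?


P(not A) = 1 - 0.5840 = 0.4160

P(not A) = 0.4160


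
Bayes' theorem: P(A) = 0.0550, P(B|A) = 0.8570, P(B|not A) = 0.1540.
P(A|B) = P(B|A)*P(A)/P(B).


P(B) = P(B|A)*P(A) + P(B|A')*P(A')
= 0.8570*0.0550 + 0.1540*0.9450
= 0.047135 + 0.145530 = 0.192665
P(A|B) = 0.047135/0.192665 = 0.2446

P(A|B) = 0.2446


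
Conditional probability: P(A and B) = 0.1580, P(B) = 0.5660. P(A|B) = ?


P(A|B) = 0.1580/0.5660 = 0.2792

P(A|B) = 0.2792


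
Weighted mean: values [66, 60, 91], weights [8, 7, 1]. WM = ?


Numerator = 66*8 + 60*7 + 91*1 = 1039
Denominator = 8 + 7 + 1 = 16
WM = 1039/16 = 64.9375

WM = 64.9375


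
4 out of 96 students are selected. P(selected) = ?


P = 4/96 = 0.0417

P = 0.0417


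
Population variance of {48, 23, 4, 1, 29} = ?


Mean = 21.0000
Squared deviations: 729.0000, 4.0000, 289.0000, 400.0000, 64.0000
Sum = 1486.0000
Variance = 1486.0000/5 = 297.2000

Variance = 297.2000


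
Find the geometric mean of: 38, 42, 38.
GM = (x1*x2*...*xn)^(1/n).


Product = 38 × 42 × 38 = 60648
GM = 60648^(1/3) = 39.2891

GM = 39.2891


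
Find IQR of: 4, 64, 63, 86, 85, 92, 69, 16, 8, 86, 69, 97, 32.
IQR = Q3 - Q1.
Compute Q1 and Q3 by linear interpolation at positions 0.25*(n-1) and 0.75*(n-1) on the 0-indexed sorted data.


Sorted: 4, 8, 16, 32, 63, 64, 69, 69, 85, 86, 86, 92, 97
Q1 (25th %ile) = 32.0000
Q3 (75th %ile) = 86.0000
IQR = 86.0000 - 32.0000 = 54.0000

IQR = 54.0000


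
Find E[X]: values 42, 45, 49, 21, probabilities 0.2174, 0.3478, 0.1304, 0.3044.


E[X] = 42*0.2174 + 45*0.3478 + 49*0.1304 + 21*0.3044
= 9.1308 + 15.6510 + 6.3896 + 6.3924
= 37.5638

E[X] = 37.5638


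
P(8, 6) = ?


P(8,6) = 8!/2!
= 40320/2
= 20160

P(8,6) = 20160


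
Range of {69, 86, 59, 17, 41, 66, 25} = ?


Max = 86, Min = 17
Range = 86 - 17 = 69

Range = 69


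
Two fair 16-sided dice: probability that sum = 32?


Total outcomes = 16×16 = 256
Favorable (sum = 32): 1
P = 1/256 = 0.0039

P = 0.0039


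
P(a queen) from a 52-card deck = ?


4 queens in 52 cards
P = 4/52 = 0.0769

P = 0.0769


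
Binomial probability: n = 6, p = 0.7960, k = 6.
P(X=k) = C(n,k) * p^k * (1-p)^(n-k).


C(6,6) = 1
p^6 = 0.254377
(1-p)^0 = 1.000000
P = 1 * 0.254377 * 1.000000 = 0.2544

P(X=6) = 0.2544


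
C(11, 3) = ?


C(11,3) = 11!/(3! × 8!)
= 39916800/(6 × 40320)
= 165

C(11,3) = 165


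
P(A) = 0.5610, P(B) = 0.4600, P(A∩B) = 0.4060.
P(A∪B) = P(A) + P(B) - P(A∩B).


P(A∪B) = 0.5610 + 0.4600 - 0.4060
= 1.0210 - 0.4060
= 0.6150

P(A∪B) = 0.6150


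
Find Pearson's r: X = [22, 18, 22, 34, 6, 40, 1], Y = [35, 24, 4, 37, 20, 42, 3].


Mean X = 20.4286, Mean Y = 23.5714
SD X = 12.893599, SD Y = 14.489968
Cov = 140.040816
r = 140.040816/(12.893599*14.489968) = 0.7496

r = 0.7496


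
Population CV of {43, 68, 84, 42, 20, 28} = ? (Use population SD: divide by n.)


Mean = 47.5000
SD = 22.1341
CV = (22.1341/47.5000)*100 = 46.5980%

CV = 46.5980%


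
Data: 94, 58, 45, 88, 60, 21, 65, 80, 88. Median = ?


Sorted: 21, 45, 58, 60, 65, 80, 88, 88, 94
n = 9 (odd)
Middle value = 65

Median = 65


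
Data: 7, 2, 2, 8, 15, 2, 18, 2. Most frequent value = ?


Frequencies: 2:4, 7:1, 8:1, 15:1, 18:1
Max frequency = 4
Mode = 2

Mode = 2


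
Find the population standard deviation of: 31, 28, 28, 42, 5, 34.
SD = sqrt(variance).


Mean = 28.0000
Variance = 128.3333
SD = sqrt(128.3333) = 11.3284

SD = 11.3284


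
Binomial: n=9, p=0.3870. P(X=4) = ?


C(9,4) = 126
p^4 = 0.022431
(1-p)^5 = 0.086557
P = 126 * 0.022431 * 0.086557 = 0.2446

P(X=4) = 0.2446


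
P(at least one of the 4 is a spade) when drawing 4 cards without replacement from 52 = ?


P(at least one) = 1 - P(none)
P(none) = (39/52) × (38/51) × (37/50) × (36/49) = 0.303818
P(at least one) = 1 - 0.303818 = 0.6962

P = 0.6962


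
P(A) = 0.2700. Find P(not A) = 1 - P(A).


P(not A) = 1 - 0.2700 = 0.7300

P(not A) = 0.7300


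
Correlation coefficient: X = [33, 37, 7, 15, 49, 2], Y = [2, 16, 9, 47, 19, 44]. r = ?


Mean X = 23.8333, Mean Y = 22.8333
SD X = 16.974654, SD Y = 16.925490
Cov = -136.694444
r = -136.694444/(16.974654*16.925490) = -0.4758

r = -0.4758


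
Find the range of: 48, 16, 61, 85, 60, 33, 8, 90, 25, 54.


Max = 90, Min = 8
Range = 90 - 8 = 82

Range = 82


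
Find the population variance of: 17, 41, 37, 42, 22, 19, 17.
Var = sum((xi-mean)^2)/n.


Mean = 27.8571
Squared deviations: 117.8776, 172.7347, 83.5918, 200.0204, 34.3061, 78.4490, 117.8776
Sum = 804.8571
Variance = 804.8571/7 = 114.9796

Variance = 114.9796


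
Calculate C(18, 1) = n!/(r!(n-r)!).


C(18,1) = 18!/(1! × 17!)
= 6402373705728000/(1 × 355687428096000)
= 18

C(18,1) = 18


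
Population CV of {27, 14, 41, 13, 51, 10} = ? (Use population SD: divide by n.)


Mean = 26.0000
SD = 15.3840
CV = (15.3840/26.0000)*100 = 59.1691%

CV = 59.1691%


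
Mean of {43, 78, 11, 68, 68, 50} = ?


Sum = 43 + 78 + 11 + 68 + 68 + 50 = 318
n = 6
Mean = 318/6 = 53.0000

Mean = 53.0000


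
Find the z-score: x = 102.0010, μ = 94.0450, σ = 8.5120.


z = (102.0010 - 94.0450)/8.5120
= 7.9560/8.5120
= 0.9347

z = 0.9347


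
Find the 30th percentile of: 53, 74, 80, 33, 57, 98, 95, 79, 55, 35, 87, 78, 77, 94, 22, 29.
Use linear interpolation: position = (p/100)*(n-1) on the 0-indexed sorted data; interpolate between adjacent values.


Sorted: 22, 29, 33, 35, 53, 55, 57, 74, 77, 78, 79, 80, 87, 94, 95, 98
n = 16
Index = 30/100 * 15 = 4.5000
Lower = data[4] = 53, Upper = data[5] = 55
P30 = 53 + 0.5000*(2) = 54.0000

P30 = 54.0000


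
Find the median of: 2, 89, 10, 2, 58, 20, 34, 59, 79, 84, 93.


Sorted: 2, 2, 10, 20, 34, 58, 59, 79, 84, 89, 93
n = 11 (odd)
Middle value = 58

Median = 58


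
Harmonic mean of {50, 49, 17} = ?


Sum of reciprocals = 1/50 + 1/49 + 1/17 = 0.099232
HM = 3/0.099232 = 30.2323

HM = 30.2323


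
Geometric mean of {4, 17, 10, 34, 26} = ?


Product = 4 × 17 × 10 × 34 × 26 = 601120
GM = 601120^(1/5) = 14.3150

GM = 14.3150


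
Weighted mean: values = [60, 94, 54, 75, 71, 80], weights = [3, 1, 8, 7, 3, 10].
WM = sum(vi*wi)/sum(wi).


Numerator = 60*3 + 94*1 + 54*8 + 75*7 + 71*3 + 80*10 = 2244
Denominator = 3 + 1 + 8 + 7 + 3 + 10 = 32
WM = 2244/32 = 70.1250

WM = 70.1250


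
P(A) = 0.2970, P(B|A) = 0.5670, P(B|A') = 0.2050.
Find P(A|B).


P(B) = P(B|A)*P(A) + P(B|A')*P(A')
= 0.5670*0.2970 + 0.2050*0.7030
= 0.168399 + 0.144115 = 0.312514
P(A|B) = 0.168399/0.312514 = 0.5389

P(A|B) = 0.5389


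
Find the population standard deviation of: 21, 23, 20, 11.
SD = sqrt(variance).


Mean = 18.7500
Variance = 21.1875
SD = sqrt(21.1875) = 4.6030

SD = 4.6030


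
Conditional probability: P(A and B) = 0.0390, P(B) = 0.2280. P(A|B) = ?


P(A|B) = 0.0390/0.2280 = 0.1711

P(A|B) = 0.1711


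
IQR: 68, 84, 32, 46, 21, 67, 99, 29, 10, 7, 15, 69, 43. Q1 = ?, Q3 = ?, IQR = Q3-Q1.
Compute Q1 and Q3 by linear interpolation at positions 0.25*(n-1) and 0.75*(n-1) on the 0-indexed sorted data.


Sorted: 7, 10, 15, 21, 29, 32, 43, 46, 67, 68, 69, 84, 99
Q1 (25th %ile) = 21.0000
Q3 (75th %ile) = 68.0000
IQR = 68.0000 - 21.0000 = 47.0000

IQR = 47.0000


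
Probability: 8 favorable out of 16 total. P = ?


P = 8/16 = 0.5000

P = 0.5000


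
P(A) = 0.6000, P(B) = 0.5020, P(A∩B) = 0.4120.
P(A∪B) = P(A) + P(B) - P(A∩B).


P(A∪B) = 0.6000 + 0.5020 - 0.4120
= 1.1020 - 0.4120
= 0.6900

P(A∪B) = 0.6900


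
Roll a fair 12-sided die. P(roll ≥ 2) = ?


Favorable outcomes (roll ≥ 2): 11
Total outcomes = 12
P = 11/12 = 0.9167

P = 0.9167


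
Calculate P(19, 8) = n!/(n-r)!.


P(19,8) = 19!/11!
= 121645100408832000/39916800
= 3047466240

P(19,8) = 3047466240


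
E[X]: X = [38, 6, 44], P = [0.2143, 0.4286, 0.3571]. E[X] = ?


E[X] = 38*0.2143 + 6*0.4286 + 44*0.3571
= 8.1434 + 2.5716 + 15.7124
= 26.4274

E[X] = 26.4274


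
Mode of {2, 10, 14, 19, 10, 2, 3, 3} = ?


Frequencies: 2:2, 3:2, 10:2, 14:1, 19:1
Max frequency = 2
Mode = 2, 3, 10

Mode = 2, 3, 10


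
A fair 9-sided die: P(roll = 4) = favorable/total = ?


Favorable outcomes (roll = 4): 1
Total outcomes = 9
P = 1/9 = 0.1111

P = 0.1111


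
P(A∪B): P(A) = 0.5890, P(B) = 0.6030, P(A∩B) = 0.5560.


P(A∪B) = 0.5890 + 0.6030 - 0.5560
= 1.1920 - 0.5560
= 0.6360

P(A∪B) = 0.6360


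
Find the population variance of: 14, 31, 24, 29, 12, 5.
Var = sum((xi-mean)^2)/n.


Mean = 19.1667
Squared deviations: 26.6944, 140.0278, 23.3611, 96.6944, 51.3611, 200.6944
Sum = 538.8333
Variance = 538.8333/6 = 89.8056

Variance = 89.8056


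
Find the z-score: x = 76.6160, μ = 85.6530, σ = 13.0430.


z = (76.6160 - 85.6530)/13.0430
= -9.0370/13.0430
= -0.6929

z = -0.6929


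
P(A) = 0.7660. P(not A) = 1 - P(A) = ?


P(not A) = 1 - 0.7660 = 0.2340

P(not A) = 0.2340


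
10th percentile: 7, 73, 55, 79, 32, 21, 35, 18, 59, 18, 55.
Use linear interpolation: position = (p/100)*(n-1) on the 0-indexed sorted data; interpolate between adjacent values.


Sorted: 7, 18, 18, 21, 32, 35, 55, 55, 59, 73, 79
n = 11
Index = 10/100 * 10 = 1.0000
Lower = data[1] = 18, Upper = data[2] = 18
P10 = 18 + 0*(0) = 18.0000

P10 = 18.0000


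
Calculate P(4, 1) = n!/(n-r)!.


P(4,1) = 4!/3!
= 24/6
= 4

P(4,1) = 4


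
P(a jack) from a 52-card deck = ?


4 jacks in 52 cards
P = 4/52 = 0.0769

P = 0.0769


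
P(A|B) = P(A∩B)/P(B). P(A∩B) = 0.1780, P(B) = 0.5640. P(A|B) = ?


P(A|B) = 0.1780/0.5640 = 0.3156

P(A|B) = 0.3156


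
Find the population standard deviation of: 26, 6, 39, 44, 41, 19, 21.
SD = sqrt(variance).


Mean = 28.0000
Variance = 166.2857
SD = sqrt(166.2857) = 12.8952

SD = 12.8952


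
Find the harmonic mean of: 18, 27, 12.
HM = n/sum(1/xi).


Sum of reciprocals = 1/18 + 1/27 + 1/12 = 0.175926
HM = 3/0.175926 = 17.0526

HM = 17.0526


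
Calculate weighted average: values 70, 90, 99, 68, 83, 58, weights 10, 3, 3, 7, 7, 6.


Numerator = 70*10 + 90*3 + 99*3 + 68*7 + 83*7 + 58*6 = 2672
Denominator = 10 + 3 + 3 + 7 + 7 + 6 = 36
WM = 2672/36 = 74.2222

WM = 74.2222


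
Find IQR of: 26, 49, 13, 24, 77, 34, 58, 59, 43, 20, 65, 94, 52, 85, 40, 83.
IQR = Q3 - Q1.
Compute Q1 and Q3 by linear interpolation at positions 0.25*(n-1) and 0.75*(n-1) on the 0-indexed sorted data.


Sorted: 13, 20, 24, 26, 34, 40, 43, 49, 52, 58, 59, 65, 77, 83, 85, 94
Q1 (25th %ile) = 32.0000
Q3 (75th %ile) = 68.0000
IQR = 68.0000 - 32.0000 = 36.0000

IQR = 36.0000


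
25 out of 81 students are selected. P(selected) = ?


P = 25/81 = 0.3086

P = 0.3086


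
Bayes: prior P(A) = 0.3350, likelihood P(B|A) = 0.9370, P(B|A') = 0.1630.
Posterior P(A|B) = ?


P(B) = P(B|A)*P(A) + P(B|A')*P(A')
= 0.9370*0.3350 + 0.1630*0.6650
= 0.313895 + 0.108395 = 0.422290
P(A|B) = 0.313895/0.422290 = 0.7433

P(A|B) = 0.7433


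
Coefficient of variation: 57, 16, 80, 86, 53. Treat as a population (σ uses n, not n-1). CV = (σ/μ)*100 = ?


Mean = 58.4000
SD = 24.7273
CV = (24.7273/58.4000)*100 = 42.3413%

CV = 42.3413%


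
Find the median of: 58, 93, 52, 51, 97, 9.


Sorted: 9, 51, 52, 58, 93, 97
n = 6 (even)
Middle values: 52 and 58
Median = (52+58)/2 = 55.0000

Median = 55.0000


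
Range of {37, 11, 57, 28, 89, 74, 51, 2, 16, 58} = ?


Max = 89, Min = 2
Range = 89 - 2 = 87

Range = 87


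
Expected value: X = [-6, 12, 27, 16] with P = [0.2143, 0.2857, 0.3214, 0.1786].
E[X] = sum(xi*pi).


E[X] = -6*0.2143 + 12*0.2857 + 27*0.3214 + 16*0.1786
= -1.2858 + 3.4284 + 8.6778 + 2.8576
= 13.6780

E[X] = 13.6780


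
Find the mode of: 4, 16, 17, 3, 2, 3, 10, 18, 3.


Frequencies: 2:1, 3:3, 4:1, 10:1, 16:1, 17:1, 18:1
Max frequency = 3
Mode = 3

Mode = 3


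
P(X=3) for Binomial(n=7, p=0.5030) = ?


C(7,3) = 35
p^3 = 0.127264
(1-p)^4 = 0.061013
P = 35 * 0.127264 * 0.061013 = 0.2718

P(X=3) = 0.2718


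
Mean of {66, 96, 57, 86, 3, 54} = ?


Sum = 66 + 96 + 57 + 86 + 3 + 54 = 362
n = 6
Mean = 362/6 = 60.3333

Mean = 60.3333


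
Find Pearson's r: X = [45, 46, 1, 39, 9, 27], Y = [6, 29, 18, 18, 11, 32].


Mean X = 27.8333, Mean Y = 19.0000
SD X = 17.439578, SD Y = 9.165151
Cov = 19.000000
r = 19.000000/(17.439578*9.165151) = 0.1189

r = 0.1189


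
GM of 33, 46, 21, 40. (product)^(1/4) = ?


Product = 33 × 46 × 21 × 40 = 1275120
GM = 1275120^(1/4) = 33.6038

GM = 33.6038


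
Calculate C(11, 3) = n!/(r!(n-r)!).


C(11,3) = 11!/(3! × 8!)
= 39916800/(6 × 40320)
= 165

C(11,3) = 165


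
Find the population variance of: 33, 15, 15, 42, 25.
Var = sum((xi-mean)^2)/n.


Mean = 26.0000
Squared deviations: 49.0000, 121.0000, 121.0000, 256.0000, 1.0000
Sum = 548.0000
Variance = 548.0000/5 = 109.6000

Variance = 109.6000


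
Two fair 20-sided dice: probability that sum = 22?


Total outcomes = 20×20 = 400
Favorable (sum = 22): 19
P = 19/400 = 0.0475

P = 0.0475


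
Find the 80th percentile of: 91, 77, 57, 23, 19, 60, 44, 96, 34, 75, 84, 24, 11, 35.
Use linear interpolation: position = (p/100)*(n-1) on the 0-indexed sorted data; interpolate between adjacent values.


Sorted: 11, 19, 23, 24, 34, 35, 44, 57, 60, 75, 77, 84, 91, 96
n = 14
Index = 80/100 * 13 = 10.4000
Lower = data[10] = 77, Upper = data[11] = 84
P80 = 77 + 0.4000*(7) = 79.8000

P80 = 79.8000


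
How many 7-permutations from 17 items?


P(17,7) = 17!/10!
= 355687428096000/3628800
= 98017920

P(17,7) = 98017920


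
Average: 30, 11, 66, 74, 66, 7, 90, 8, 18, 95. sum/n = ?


Sum = 30 + 11 + 66 + 74 + 66 + 7 + 90 + 8 + 18 + 95 = 465
n = 10
Mean = 465/10 = 46.5000

Mean = 46.5000


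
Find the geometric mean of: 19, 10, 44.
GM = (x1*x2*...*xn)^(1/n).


Product = 19 × 10 × 44 = 8360
GM = 8360^(1/3) = 20.2956

GM = 20.2956


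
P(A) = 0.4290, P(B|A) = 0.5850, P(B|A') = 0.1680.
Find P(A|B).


P(B) = P(B|A)*P(A) + P(B|A')*P(A')
= 0.5850*0.4290 + 0.1680*0.5710
= 0.250965 + 0.095928 = 0.346893
P(A|B) = 0.250965/0.346893 = 0.7235

P(A|B) = 0.7235


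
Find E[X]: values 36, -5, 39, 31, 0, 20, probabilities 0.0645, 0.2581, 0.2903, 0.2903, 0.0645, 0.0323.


E[X] = 36*0.0645 - 5*0.2581 + 39*0.2903 + 31*0.2903 + 0*0.0645 + 20*0.0323
= 2.3220 - 1.2905 + 11.3217 + 8.9993 + 0 + 0.6460
= 21.9985

E[X] = 21.9985


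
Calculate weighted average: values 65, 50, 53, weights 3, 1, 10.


Numerator = 65*3 + 50*1 + 53*10 = 775
Denominator = 3 + 1 + 10 = 14
WM = 775/14 = 55.3571

WM = 55.3571


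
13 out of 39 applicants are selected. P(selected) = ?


P = 13/39 = 0.3333

P = 0.3333


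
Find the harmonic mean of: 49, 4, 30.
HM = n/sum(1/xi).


Sum of reciprocals = 1/49 + 1/4 + 1/30 = 0.303741
HM = 3/0.303741 = 9.8768

HM = 9.8768


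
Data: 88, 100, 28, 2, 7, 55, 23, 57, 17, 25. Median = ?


Sorted: 2, 7, 17, 23, 25, 28, 55, 57, 88, 100
n = 10 (even)
Middle values: 25 and 28
Median = (25+28)/2 = 26.5000

Median = 26.5000


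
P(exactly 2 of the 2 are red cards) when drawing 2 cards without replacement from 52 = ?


Hypergeometric: P(X=2) = C(26,2)·C(26,0) / C(52,2)
= 325 × 1 / 1326
= 325/1326 = 0.2451

P = 0.2451


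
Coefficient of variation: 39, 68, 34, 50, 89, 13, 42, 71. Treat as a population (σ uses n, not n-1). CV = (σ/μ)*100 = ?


Mean = 50.7500
SD = 22.6150
CV = (22.6150/50.7500)*100 = 44.5615%

CV = 44.5615%


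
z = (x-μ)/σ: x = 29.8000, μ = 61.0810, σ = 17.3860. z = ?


z = (29.8000 - 61.0810)/17.3860
= -31.2810/17.3860
= -1.7992

z = -1.7992


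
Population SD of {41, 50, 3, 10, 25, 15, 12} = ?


Mean = 22.2857
Variance = 258.2041
SD = sqrt(258.2041) = 16.0687

SD = 16.0687


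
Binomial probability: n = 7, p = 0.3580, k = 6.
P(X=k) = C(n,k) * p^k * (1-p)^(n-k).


C(7,6) = 7
p^6 = 0.002105
(1-p)^1 = 0.642000
P = 7 * 0.002105 * 0.642000 = 0.0095

P(X=6) = 0.0095


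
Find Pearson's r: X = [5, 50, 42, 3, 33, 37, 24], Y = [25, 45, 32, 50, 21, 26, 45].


Mean X = 27.7143, Mean Y = 34.8571
SD X = 16.713675, SD Y = 10.762748
Cov = -22.612245
r = -22.612245/(16.713675*10.762748) = -0.1257

r = -0.1257


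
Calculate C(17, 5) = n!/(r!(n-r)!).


C(17,5) = 17!/(5! × 12!)
= 355687428096000/(120 × 479001600)
= 6188

C(17,5) = 6188


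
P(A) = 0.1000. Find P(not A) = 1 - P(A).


P(not A) = 1 - 0.1000 = 0.9000

P(not A) = 0.9000


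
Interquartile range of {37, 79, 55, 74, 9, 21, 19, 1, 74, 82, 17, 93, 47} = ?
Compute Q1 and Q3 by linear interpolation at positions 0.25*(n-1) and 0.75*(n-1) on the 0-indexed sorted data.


Sorted: 1, 9, 17, 19, 21, 37, 47, 55, 74, 74, 79, 82, 93
Q1 (25th %ile) = 19.0000
Q3 (75th %ile) = 74.0000
IQR = 74.0000 - 19.0000 = 55.0000

IQR = 55.0000
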